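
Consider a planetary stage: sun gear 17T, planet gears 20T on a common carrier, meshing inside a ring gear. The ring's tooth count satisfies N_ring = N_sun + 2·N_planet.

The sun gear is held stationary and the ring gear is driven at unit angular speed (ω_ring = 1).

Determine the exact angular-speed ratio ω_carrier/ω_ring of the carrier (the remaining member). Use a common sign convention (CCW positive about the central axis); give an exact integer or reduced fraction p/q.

N_ring = 17 + 2·20 = 57
17(ω_s−ω_c) = −57(ω_r−ω_c),  ω_s=0, ω_r=1
17(0−ω_c) = −57(1−ω_c)  ⇒  74ω_c = 57  ⇒  ω_c = 57/74
ω_c/ω_r = 57/74

57/74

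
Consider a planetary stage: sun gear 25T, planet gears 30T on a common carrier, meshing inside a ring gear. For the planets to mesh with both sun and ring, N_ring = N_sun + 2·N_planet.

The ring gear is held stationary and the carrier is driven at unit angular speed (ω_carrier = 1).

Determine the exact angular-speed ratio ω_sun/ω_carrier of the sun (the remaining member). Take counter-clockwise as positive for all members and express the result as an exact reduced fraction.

N_ring = 25 + 2·30 = 85
25(ω_s−ω_c) = −85(ω_r−ω_c),  ω_r=0, ω_c=1
ω_s = 1 − (85/25)(0−1) = 22/5
ω_s/ω_c = 22/5

22/5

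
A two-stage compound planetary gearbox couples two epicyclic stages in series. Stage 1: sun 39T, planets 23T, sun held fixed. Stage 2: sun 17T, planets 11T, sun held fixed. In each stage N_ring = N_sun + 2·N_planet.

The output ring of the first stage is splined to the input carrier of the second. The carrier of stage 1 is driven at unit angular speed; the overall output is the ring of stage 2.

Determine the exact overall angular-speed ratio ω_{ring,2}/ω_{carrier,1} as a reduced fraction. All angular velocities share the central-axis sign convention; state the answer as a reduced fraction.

6944/3315

Stage 1: N_ring = 39 + 2·23 = 85
Stage 1: 39(ω_s−ω_c) = −85(ω_r−ω_c),  ω_s=0, ω_c=1
Stage 1: ω_r = 1 − (39/85)(0−1) = 124/85
  ⇒ ω_r¹/ω_c¹ = 124/85
Stage 2: N_ring = 17 + 2·11 = 39
Stage 2: 17(ω_s−ω_c) = −39(ω_r−ω_c),  ω_s=0, ω_c=1
Stage 2: ω_r = 1 − (17/39)(0−1) = 56/39
  ⇒ ω_r²/ω_c² = 56/39
Coupling ω_c² = ω_r¹ ⇒ overall = 124/85 × 56/39 = 6944/3315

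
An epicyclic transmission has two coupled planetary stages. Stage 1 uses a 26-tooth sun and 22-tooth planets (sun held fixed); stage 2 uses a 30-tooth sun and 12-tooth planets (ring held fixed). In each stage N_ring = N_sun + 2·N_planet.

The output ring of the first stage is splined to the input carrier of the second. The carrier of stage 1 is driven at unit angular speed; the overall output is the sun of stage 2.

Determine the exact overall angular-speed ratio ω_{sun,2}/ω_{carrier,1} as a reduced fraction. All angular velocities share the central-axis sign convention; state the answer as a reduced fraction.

96/25

Stage 1: N_ring = 26 + 2·22 = 70
Stage 1: 26(ω_s−ω_c) = −70(ω_r−ω_c),  ω_s=0, ω_c=1
Stage 1: ω_r = 1 − (26/70)(0−1) = 48/35
  ⇒ ω_r¹/ω_c¹ = 48/35
Stage 2: N_ring = 30 + 2·12 = 54
Stage 2: 30(ω_s−ω_c) = −54(ω_r−ω_c),  ω_r=0, ω_c=1
Stage 2: ω_s = 1 − (54/30)(0−1) = 14/5
  ⇒ ω_s²/ω_c² = 14/5
Coupling ω_c² = ω_r¹ ⇒ overall = 48/35 × 14/5 = 96/25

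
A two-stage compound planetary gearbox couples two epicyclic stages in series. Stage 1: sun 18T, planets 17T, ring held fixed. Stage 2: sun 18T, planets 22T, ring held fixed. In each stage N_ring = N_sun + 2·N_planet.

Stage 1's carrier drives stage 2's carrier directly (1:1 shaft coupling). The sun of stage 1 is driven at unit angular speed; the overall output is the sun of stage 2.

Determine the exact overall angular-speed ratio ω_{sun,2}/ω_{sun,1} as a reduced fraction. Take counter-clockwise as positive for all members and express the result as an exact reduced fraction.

8/7

Stage 1: N_ring = 18 + 2·17 = 52
Stage 1: 18(ω_s−ω_c) = −52(ω_r−ω_c),  ω_r=0, ω_s=1
Stage 1: 18(1−ω_c) = −52(0−ω_c)  ⇒  70ω_c = 18  ⇒  ω_c = 9/35
  ⇒ ω_c¹/ω_s¹ = 9/35
Stage 2: N_ring = 18 + 2·22 = 62
Stage 2: 18(ω_s−ω_c) = −62(ω_r−ω_c),  ω_r=0, ω_c=1
Stage 2: ω_s = 1 − (62/18)(0−1) = 40/9
  ⇒ ω_s²/ω_c² = 40/9
Coupling ω_c² = ω_c¹ ⇒ overall = 9/35 × 40/9 = 8/7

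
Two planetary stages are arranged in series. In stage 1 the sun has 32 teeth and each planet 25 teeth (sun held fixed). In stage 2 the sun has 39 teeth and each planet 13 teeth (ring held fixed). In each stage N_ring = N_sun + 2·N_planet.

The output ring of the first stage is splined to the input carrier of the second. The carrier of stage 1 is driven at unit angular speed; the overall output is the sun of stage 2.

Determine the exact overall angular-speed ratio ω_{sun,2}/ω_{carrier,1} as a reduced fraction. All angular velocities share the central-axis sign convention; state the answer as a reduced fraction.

152/41

Stage 1: N_ring = 32 + 2·25 = 82
Stage 1: 32(ω_s−ω_c) = −82(ω_r−ω_c),  ω_s=0, ω_c=1
Stage 1: ω_r = 1 − (32/82)(0−1) = 57/41
  ⇒ ω_r¹/ω_c¹ = 57/41
Stage 2: N_ring = 39 + 2·13 = 65
Stage 2: 39(ω_s−ω_c) = −65(ω_r−ω_c),  ω_r=0, ω_c=1
Stage 2: ω_s = 1 − (65/39)(0−1) = 8/3
  ⇒ ω_s²/ω_c² = 8/3
Coupling ω_c² = ω_r¹ ⇒ overall = 57/41 × 8/3 = 152/41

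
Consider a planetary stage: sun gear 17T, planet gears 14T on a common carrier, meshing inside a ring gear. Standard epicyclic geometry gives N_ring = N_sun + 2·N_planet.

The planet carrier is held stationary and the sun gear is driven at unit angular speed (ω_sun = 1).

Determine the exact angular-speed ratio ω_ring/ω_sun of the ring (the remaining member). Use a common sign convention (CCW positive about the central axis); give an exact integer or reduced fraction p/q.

N_ring = 17 + 2·14 = 45
17(ω_s−ω_c) = −45(ω_r−ω_c),  ω_c=0, ω_s=1
ω_r = 0 − (17/45)(1−0) = -17/45
ω_r/ω_s = -17/45

-17/45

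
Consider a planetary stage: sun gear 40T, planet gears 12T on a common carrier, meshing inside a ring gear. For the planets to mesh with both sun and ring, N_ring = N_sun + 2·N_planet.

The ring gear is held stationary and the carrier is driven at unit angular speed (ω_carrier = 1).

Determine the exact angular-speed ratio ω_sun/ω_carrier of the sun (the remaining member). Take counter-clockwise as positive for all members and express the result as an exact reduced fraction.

N_ring = 40 + 2·12 = 64
40(ω_s−ω_c) = −64(ω_r−ω_c),  ω_r=0, ω_c=1
ω_s = 1 − (64/40)(0−1) = 13/5
ω_s/ω_c = 13/5

13/5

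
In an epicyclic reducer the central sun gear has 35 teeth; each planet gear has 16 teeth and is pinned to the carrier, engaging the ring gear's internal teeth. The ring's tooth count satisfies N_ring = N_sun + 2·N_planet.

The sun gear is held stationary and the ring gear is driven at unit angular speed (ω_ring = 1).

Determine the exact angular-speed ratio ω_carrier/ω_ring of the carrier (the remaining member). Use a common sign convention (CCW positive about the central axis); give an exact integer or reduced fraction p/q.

N_ring = 35 + 2·16 = 67
35(ω_s−ω_c) = −67(ω_r−ω_c),  ω_s=0, ω_r=1
35(0−ω_c) = −67(1−ω_c)  ⇒  102ω_c = 67  ⇒  ω_c = 67/102
ω_c/ω_r = 67/102

67/102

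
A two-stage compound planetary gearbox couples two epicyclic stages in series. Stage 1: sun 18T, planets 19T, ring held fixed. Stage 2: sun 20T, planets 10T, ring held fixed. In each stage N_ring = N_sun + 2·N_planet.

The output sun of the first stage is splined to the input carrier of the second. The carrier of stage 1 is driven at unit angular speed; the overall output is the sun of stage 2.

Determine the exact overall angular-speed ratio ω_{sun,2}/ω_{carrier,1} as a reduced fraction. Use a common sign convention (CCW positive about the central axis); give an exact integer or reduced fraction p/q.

Stage 1: N_ring = 18 + 2·19 = 56
Stage 1: 18(ω_s−ω_c) = −56(ω_r−ω_c),  ω_r=0, ω_c=1
Stage 1: ω_s = 1 − (56/18)(0−1) = 37/9
  ⇒ ω_s¹/ω_c¹ = 37/9
Stage 2: N_ring = 20 + 2·10 = 40
Stage 2: 20(ω_s−ω_c) = −40(ω_r−ω_c),  ω_r=0, ω_c=1
Stage 2: ω_s = 1 − (40/20)(0−1) = 3
  ⇒ ω_s²/ω_c² = 3
Coupling ω_c² = ω_s¹ ⇒ overall = 37/9 × 3 = 37/3

37/3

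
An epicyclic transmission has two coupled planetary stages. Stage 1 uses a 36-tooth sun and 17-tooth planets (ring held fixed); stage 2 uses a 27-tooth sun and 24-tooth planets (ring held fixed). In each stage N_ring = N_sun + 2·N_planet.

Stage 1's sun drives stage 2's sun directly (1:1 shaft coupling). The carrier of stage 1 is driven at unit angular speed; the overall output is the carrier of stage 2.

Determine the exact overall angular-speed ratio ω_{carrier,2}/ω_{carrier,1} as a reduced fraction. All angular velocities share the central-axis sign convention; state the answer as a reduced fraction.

53/68

Stage 1: N_ring = 36 + 2·17 = 70
Stage 1: 36(ω_s−ω_c) = −70(ω_r−ω_c),  ω_r=0, ω_c=1
Stage 1: ω_s = 1 − (70/36)(0−1) = 53/18
  ⇒ ω_s¹/ω_c¹ = 53/18
Stage 2: N_ring = 27 + 2·24 = 75
Stage 2: 27(ω_s−ω_c) = −75(ω_r−ω_c),  ω_r=0, ω_s=1
Stage 2: 27(1−ω_c) = −75(0−ω_c)  ⇒  102ω_c = 27  ⇒  ω_c = 9/34
  ⇒ ω_c²/ω_s² = 9/34
Coupling ω_s² = ω_s¹ ⇒ overall = 53/18 × 9/34 = 53/68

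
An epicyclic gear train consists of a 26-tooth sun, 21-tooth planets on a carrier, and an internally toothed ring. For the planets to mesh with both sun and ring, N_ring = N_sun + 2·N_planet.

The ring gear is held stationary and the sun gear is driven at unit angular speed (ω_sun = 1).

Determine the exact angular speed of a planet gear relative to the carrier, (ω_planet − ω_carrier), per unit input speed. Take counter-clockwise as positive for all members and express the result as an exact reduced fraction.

-884/987

N_ring = 26 + 2·21 = 68
26(ω_s−ω_c) = −68(ω_r−ω_c),  ω_r=0, ω_s=1
26(1−ω_c) = −68(0−ω_c)  ⇒  94ω_c = 26  ⇒  ω_c = 13/47
sun–planet: 26·(1−13/47) = −21·(ω_p−ω_c)  ⇒  ω_p−ω_c = −(26/21)·(34/47) = -884/987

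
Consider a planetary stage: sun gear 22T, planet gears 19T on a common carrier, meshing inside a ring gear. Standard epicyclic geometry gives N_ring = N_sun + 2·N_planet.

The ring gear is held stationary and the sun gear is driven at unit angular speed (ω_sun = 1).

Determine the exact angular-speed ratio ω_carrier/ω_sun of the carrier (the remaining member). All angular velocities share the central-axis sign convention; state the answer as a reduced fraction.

11/41

N_ring = 22 + 2·19 = 60
22(ω_s−ω_c) = −60(ω_r−ω_c),  ω_r=0, ω_s=1
22(1−ω_c) = −60(0−ω_c)  ⇒  82ω_c = 22  ⇒  ω_c = 11/41
ω_c/ω_s = 11/41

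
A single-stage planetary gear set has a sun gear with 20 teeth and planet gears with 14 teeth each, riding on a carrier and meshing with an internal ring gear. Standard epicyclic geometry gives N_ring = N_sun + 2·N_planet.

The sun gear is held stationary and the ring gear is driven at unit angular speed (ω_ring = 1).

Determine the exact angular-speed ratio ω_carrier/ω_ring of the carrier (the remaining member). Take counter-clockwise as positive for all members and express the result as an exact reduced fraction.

N_ring = 20 + 2·14 = 48
20(ω_s−ω_c) = −48(ω_r−ω_c),  ω_s=0, ω_r=1
20(0−ω_c) = −48(1−ω_c)  ⇒  68ω_c = 48  ⇒  ω_c = 12/17
ω_c/ω_r = 12/17

12/17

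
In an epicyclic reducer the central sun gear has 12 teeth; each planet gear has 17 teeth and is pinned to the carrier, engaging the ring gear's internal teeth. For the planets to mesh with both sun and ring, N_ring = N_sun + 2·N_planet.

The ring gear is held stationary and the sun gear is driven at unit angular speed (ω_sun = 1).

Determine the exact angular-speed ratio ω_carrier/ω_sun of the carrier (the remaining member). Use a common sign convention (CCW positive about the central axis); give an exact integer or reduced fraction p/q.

6/29

N_ring = 12 + 2·17 = 46
12(ω_s−ω_c) = −46(ω_r−ω_c),  ω_r=0, ω_s=1
12(1−ω_c) = −46(0−ω_c)  ⇒  58ω_c = 12  ⇒  ω_c = 6/29
ω_c/ω_s = 6/29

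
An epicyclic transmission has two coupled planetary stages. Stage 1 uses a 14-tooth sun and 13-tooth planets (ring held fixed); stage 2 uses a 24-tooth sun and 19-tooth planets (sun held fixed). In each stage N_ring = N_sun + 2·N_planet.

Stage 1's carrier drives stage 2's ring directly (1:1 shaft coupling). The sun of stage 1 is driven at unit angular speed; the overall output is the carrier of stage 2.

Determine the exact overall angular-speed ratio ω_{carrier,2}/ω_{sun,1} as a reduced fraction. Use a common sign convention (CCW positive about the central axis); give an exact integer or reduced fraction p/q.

Stage 1: N_ring = 14 + 2·13 = 40
Stage 1: 14(ω_s−ω_c) = −40(ω_r−ω_c),  ω_r=0, ω_s=1
Stage 1: 14(1−ω_c) = −40(0−ω_c)  ⇒  54ω_c = 14  ⇒  ω_c = 7/27
  ⇒ ω_c¹/ω_s¹ = 7/27
Stage 2: N_ring = 24 + 2·19 = 62
Stage 2: 24(ω_s−ω_c) = −62(ω_r−ω_c),  ω_s=0, ω_r=1
Stage 2: 24(0−ω_c) = −62(1−ω_c)  ⇒  86ω_c = 62  ⇒  ω_c = 31/43
  ⇒ ω_c²/ω_r² = 31/43
Coupling ω_r² = ω_c¹ ⇒ overall = 7/27 × 31/43 = 217/1161

217/1161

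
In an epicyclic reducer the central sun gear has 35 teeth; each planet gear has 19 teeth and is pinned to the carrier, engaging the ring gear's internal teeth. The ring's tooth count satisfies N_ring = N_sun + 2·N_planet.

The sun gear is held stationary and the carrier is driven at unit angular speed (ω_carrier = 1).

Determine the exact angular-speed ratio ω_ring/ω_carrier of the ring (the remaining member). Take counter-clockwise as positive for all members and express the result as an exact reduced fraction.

N_ring = 35 + 2·19 = 73
35(ω_s−ω_c) = −73(ω_r−ω_c),  ω_s=0, ω_c=1
ω_r = 1 − (35/73)(0−1) = 108/73
ω_r/ω_c = 108/73

108/73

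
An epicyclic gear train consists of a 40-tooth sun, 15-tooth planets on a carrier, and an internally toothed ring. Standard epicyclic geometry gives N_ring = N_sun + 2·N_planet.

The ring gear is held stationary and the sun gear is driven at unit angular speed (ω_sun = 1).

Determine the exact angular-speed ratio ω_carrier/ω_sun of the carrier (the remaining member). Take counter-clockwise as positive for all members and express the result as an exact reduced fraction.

N_ring = 40 + 2·15 = 70
40(ω_s−ω_c) = −70(ω_r−ω_c),  ω_r=0, ω_s=1
40(1−ω_c) = −70(0−ω_c)  ⇒  110ω_c = 40  ⇒  ω_c = 4/11
ω_c/ω_s = 4/11

4/11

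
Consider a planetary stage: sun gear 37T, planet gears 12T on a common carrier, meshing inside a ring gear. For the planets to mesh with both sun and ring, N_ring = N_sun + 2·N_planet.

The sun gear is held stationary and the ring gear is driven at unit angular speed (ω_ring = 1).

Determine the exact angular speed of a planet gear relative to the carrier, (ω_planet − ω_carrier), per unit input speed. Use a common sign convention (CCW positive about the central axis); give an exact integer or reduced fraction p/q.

N_ring = 37 + 2·12 = 61
37(ω_s−ω_c) = −61(ω_r−ω_c),  ω_s=0, ω_r=1
37(0−ω_c) = −61(1−ω_c)  ⇒  98ω_c = 61  ⇒  ω_c = 61/98
sun–planet: 37·(0−61/98) = −12·(ω_p−ω_c)  ⇒  ω_p−ω_c = −(37/12)·(-61/98) = 2257/1176

2257/1176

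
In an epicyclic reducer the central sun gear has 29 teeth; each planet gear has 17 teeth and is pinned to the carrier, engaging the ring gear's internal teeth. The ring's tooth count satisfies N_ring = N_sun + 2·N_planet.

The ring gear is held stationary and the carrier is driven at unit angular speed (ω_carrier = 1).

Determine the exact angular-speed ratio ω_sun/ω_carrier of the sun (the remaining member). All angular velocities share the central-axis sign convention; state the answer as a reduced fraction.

N_ring = 29 + 2·17 = 63
29(ω_s−ω_c) = −63(ω_r−ω_c),  ω_r=0, ω_c=1
ω_s = 1 − (63/29)(0−1) = 92/29
ω_s/ω_c = 92/29

92/29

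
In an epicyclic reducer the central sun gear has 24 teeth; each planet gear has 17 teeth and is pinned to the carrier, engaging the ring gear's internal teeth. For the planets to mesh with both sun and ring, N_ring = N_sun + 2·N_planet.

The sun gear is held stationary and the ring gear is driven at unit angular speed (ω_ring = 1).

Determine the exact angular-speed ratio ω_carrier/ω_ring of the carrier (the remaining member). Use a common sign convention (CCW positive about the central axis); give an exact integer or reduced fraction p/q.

29/41

N_ring = 24 + 2·17 = 58
24(ω_s−ω_c) = −58(ω_r−ω_c),  ω_s=0, ω_r=1
24(0−ω_c) = −58(1−ω_c)  ⇒  82ω_c = 58  ⇒  ω_c = 29/41
ω_c/ω_r = 29/41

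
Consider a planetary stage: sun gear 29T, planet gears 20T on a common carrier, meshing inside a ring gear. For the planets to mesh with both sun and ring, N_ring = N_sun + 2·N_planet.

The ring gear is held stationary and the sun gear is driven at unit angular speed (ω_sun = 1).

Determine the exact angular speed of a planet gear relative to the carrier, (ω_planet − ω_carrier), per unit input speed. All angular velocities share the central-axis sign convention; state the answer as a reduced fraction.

-2001/1960

N_ring = 29 + 2·20 = 69
29(ω_s−ω_c) = −69(ω_r−ω_c),  ω_r=0, ω_s=1
29(1−ω_c) = −69(0−ω_c)  ⇒  98ω_c = 29  ⇒  ω_c = 29/98
sun–planet: 29·(1−29/98) = −20·(ω_p−ω_c)  ⇒  ω_p−ω_c = −(29/20)·(69/98) = -2001/1960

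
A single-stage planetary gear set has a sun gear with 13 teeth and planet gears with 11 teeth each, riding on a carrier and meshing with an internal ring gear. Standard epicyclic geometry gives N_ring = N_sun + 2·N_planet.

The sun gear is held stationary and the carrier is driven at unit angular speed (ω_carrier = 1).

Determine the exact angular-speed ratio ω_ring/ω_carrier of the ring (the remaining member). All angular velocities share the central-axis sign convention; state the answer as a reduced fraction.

N_ring = 13 + 2·11 = 35
13(ω_s−ω_c) = −35(ω_r−ω_c),  ω_s=0, ω_c=1
ω_r = 1 − (13/35)(0−1) = 48/35
ω_r/ω_c = 48/35

48/35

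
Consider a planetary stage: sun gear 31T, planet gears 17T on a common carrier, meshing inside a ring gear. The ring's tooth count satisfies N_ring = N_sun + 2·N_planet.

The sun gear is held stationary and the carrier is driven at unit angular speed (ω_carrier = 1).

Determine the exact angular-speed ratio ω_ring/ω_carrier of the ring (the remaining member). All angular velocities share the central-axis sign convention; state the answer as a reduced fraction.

N_ring = 31 + 2·17 = 65
31(ω_s−ω_c) = −65(ω_r−ω_c),  ω_s=0, ω_c=1
ω_r = 1 − (31/65)(0−1) = 96/65
ω_r/ω_c = 96/65

96/65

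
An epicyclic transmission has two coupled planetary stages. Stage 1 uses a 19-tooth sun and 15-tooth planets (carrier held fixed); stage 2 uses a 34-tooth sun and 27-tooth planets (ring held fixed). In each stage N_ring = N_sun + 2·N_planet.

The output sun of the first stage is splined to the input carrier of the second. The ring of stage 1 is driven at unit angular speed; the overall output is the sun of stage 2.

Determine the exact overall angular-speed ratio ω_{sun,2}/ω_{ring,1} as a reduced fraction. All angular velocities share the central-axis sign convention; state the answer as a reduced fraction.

Stage 1: N_ring = 19 + 2·15 = 49
Stage 1: 19(ω_s−ω_c) = −49(ω_r−ω_c),  ω_c=0, ω_r=1
Stage 1: ω_s = 0 − (49/19)(1−0) = -49/19
  ⇒ ω_s¹/ω_r¹ = -49/19
Stage 2: N_ring = 34 + 2·27 = 88
Stage 2: 34(ω_s−ω_c) = −88(ω_r−ω_c),  ω_r=0, ω_c=1
Stage 2: ω_s = 1 − (88/34)(0−1) = 61/17
  ⇒ ω_s²/ω_c² = 61/17
Coupling ω_c² = ω_s¹ ⇒ overall = -49/19 × 61/17 = -2989/323

-2989/323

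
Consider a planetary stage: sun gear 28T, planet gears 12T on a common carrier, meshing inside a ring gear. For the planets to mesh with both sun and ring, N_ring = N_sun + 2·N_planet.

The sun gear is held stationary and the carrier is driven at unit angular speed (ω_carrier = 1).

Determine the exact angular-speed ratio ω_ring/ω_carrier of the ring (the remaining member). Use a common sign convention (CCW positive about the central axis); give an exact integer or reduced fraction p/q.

N_ring = 28 + 2·12 = 52
28(ω_s−ω_c) = −52(ω_r−ω_c),  ω_s=0, ω_c=1
ω_r = 1 − (28/52)(0−1) = 20/13
ω_r/ω_c = 20/13

20/13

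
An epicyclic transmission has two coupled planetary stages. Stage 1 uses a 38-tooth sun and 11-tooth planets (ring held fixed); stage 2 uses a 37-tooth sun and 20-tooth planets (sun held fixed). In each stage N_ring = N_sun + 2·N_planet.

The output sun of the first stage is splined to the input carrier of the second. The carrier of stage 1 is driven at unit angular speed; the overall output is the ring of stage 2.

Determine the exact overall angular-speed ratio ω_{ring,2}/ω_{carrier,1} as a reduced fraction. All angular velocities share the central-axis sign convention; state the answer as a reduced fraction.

42/11

Stage 1: N_ring = 38 + 2·11 = 60
Stage 1: 38(ω_s−ω_c) = −60(ω_r−ω_c),  ω_r=0, ω_c=1
Stage 1: ω_s = 1 − (60/38)(0−1) = 49/19
  ⇒ ω_s¹/ω_c¹ = 49/19
Stage 2: N_ring = 37 + 2·20 = 77
Stage 2: 37(ω_s−ω_c) = −77(ω_r−ω_c),  ω_s=0, ω_c=1
Stage 2: ω_r = 1 − (37/77)(0−1) = 114/77
  ⇒ ω_r²/ω_c² = 114/77
Coupling ω_c² = ω_s¹ ⇒ overall = 49/19 × 114/77 = 42/11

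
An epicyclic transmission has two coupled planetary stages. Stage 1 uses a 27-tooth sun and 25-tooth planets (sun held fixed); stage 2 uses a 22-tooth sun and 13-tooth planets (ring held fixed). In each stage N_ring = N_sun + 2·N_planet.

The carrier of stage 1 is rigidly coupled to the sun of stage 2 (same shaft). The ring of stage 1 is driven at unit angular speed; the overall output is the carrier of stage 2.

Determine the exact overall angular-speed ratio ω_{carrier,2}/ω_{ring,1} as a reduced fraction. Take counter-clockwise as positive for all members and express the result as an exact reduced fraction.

121/520

Stage 1: N_ring = 27 + 2·25 = 77
Stage 1: 27(ω_s−ω_c) = −77(ω_r−ω_c),  ω_s=0, ω_r=1
Stage 1: 27(0−ω_c) = −77(1−ω_c)  ⇒  104ω_c = 77  ⇒  ω_c = 77/104
  ⇒ ω_c¹/ω_r¹ = 77/104
Stage 2: N_ring = 22 + 2·13 = 48
Stage 2: 22(ω_s−ω_c) = −48(ω_r−ω_c),  ω_r=0, ω_s=1
Stage 2: 22(1−ω_c) = −48(0−ω_c)  ⇒  70ω_c = 22  ⇒  ω_c = 11/35
  ⇒ ω_c²/ω_s² = 11/35
Coupling ω_s² = ω_c¹ ⇒ overall = 77/104 × 11/35 = 121/520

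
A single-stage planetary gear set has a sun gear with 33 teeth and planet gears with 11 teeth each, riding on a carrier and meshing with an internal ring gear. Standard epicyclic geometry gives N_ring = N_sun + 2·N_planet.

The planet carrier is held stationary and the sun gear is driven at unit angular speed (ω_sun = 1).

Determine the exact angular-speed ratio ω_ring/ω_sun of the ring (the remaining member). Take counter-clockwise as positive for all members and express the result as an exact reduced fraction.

-3/5

N_ring = 33 + 2·11 = 55
33(ω_s−ω_c) = −55(ω_r−ω_c),  ω_c=0, ω_s=1
ω_r = 0 − (33/55)(1−0) = -3/5
ω_r/ω_s = -3/5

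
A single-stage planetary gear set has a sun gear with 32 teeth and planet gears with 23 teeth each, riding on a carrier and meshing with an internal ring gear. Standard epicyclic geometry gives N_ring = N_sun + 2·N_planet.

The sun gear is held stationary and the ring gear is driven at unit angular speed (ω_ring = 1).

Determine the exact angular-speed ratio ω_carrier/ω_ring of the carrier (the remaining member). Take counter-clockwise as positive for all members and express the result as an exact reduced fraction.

39/55

N_ring = 32 + 2·23 = 78
32(ω_s−ω_c) = −78(ω_r−ω_c),  ω_s=0, ω_r=1
32(0−ω_c) = −78(1−ω_c)  ⇒  110ω_c = 78  ⇒  ω_c = 39/55
ω_c/ω_r = 39/55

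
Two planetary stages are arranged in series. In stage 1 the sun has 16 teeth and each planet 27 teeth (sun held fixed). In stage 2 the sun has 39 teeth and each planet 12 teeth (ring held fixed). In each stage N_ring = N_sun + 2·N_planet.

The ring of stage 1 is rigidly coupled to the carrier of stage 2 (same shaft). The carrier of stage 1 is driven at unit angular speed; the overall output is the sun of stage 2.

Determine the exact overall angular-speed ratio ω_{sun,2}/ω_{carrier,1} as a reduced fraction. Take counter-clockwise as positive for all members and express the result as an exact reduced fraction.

1462/455

Stage 1: N_ring = 16 + 2·27 = 70
Stage 1: 16(ω_s−ω_c) = −70(ω_r−ω_c),  ω_s=0, ω_c=1
Stage 1: ω_r = 1 − (16/70)(0−1) = 43/35
  ⇒ ω_r¹/ω_c¹ = 43/35
Stage 2: N_ring = 39 + 2·12 = 63
Stage 2: 39(ω_s−ω_c) = −63(ω_r−ω_c),  ω_r=0, ω_c=1
Stage 2: ω_s = 1 − (63/39)(0−1) = 34/13
  ⇒ ω_s²/ω_c² = 34/13
Coupling ω_c² = ω_r¹ ⇒ overall = 43/35 × 34/13 = 1462/455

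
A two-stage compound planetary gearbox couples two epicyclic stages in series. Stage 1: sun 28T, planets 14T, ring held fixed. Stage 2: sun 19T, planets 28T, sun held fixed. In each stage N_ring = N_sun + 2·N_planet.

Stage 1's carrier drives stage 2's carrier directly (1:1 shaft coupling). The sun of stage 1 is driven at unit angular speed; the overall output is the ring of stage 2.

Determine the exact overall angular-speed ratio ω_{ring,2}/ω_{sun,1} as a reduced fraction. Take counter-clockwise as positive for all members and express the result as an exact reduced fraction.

94/225

Stage 1: N_ring = 28 + 2·14 = 56
Stage 1: 28(ω_s−ω_c) = −56(ω_r−ω_c),  ω_r=0, ω_s=1
Stage 1: 28(1−ω_c) = −56(0−ω_c)  ⇒  84ω_c = 28  ⇒  ω_c = 1/3
  ⇒ ω_c¹/ω_s¹ = 1/3
Stage 2: N_ring = 19 + 2·28 = 75
Stage 2: 19(ω_s−ω_c) = −75(ω_r−ω_c),  ω_s=0, ω_c=1
Stage 2: ω_r = 1 − (19/75)(0−1) = 94/75
  ⇒ ω_r²/ω_c² = 94/75
Coupling ω_c² = ω_c¹ ⇒ overall = 1/3 × 94/75 = 94/225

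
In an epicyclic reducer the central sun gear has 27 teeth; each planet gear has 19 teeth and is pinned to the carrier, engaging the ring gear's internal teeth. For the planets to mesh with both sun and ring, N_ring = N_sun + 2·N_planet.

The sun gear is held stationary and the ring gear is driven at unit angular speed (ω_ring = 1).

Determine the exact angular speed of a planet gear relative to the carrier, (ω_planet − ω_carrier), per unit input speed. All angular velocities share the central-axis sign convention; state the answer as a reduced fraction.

N_ring = 27 + 2·19 = 65
27(ω_s−ω_c) = −65(ω_r−ω_c),  ω_s=0, ω_r=1
27(0−ω_c) = −65(1−ω_c)  ⇒  92ω_c = 65  ⇒  ω_c = 65/92
sun–planet: 27·(0−65/92) = −19·(ω_p−ω_c)  ⇒  ω_p−ω_c = −(27/19)·(-65/92) = 1755/1748

1755/1748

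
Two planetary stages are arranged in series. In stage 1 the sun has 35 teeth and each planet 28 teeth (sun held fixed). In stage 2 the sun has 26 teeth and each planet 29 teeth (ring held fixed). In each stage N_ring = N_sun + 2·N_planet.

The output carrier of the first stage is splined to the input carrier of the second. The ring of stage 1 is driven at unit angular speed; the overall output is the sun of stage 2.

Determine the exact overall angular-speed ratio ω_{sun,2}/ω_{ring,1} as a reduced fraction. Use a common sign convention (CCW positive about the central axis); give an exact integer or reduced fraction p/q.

Stage 1: N_ring = 35 + 2·28 = 91
Stage 1: 35(ω_s−ω_c) = −91(ω_r−ω_c),  ω_s=0, ω_r=1
Stage 1: 35(0−ω_c) = −91(1−ω_c)  ⇒  126ω_c = 91  ⇒  ω_c = 13/18
  ⇒ ω_c¹/ω_r¹ = 13/18
Stage 2: N_ring = 26 + 2·29 = 84
Stage 2: 26(ω_s−ω_c) = −84(ω_r−ω_c),  ω_r=0, ω_c=1
Stage 2: ω_s = 1 − (84/26)(0−1) = 55/13
  ⇒ ω_s²/ω_c² = 55/13
Coupling ω_c² = ω_c¹ ⇒ overall = 13/18 × 55/13 = 55/18

55/18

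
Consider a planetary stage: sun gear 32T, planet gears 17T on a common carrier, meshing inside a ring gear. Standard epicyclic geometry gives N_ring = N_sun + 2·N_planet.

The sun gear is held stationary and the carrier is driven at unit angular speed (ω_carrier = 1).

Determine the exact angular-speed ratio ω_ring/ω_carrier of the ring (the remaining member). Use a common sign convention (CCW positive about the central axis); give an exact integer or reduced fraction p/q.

49/33

N_ring = 32 + 2·17 = 66
32(ω_s−ω_c) = −66(ω_r−ω_c),  ω_s=0, ω_c=1
ω_r = 1 − (32/66)(0−1) = 49/33
ω_r/ω_c = 49/33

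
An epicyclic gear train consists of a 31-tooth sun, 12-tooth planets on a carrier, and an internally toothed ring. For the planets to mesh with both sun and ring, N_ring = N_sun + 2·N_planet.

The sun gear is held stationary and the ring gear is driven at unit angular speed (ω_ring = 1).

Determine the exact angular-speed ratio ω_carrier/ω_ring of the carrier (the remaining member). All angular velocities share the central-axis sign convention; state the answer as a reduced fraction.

55/86

N_ring = 31 + 2·12 = 55
31(ω_s−ω_c) = −55(ω_r−ω_c),  ω_s=0, ω_r=1
31(0−ω_c) = −55(1−ω_c)  ⇒  86ω_c = 55  ⇒  ω_c = 55/86
ω_c/ω_r = 55/86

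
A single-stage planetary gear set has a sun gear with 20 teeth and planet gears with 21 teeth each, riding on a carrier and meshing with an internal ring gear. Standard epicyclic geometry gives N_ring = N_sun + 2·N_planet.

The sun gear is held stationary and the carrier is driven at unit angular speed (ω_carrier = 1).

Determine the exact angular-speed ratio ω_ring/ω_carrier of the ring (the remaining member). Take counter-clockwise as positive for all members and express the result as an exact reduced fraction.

41/31

N_ring = 20 + 2·21 = 62
20(ω_s−ω_c) = −62(ω_r−ω_c),  ω_s=0, ω_c=1
ω_r = 1 − (20/62)(0−1) = 41/31
ω_r/ω_c = 41/31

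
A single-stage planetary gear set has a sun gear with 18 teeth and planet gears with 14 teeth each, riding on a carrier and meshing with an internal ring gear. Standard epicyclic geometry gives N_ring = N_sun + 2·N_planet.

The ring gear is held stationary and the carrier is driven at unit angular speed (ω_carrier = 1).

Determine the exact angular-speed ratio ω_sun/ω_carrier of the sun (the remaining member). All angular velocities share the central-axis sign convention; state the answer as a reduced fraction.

32/9

N_ring = 18 + 2·14 = 46
18(ω_s−ω_c) = −46(ω_r−ω_c),  ω_r=0, ω_c=1
ω_s = 1 − (46/18)(0−1) = 32/9
ω_s/ω_c = 32/9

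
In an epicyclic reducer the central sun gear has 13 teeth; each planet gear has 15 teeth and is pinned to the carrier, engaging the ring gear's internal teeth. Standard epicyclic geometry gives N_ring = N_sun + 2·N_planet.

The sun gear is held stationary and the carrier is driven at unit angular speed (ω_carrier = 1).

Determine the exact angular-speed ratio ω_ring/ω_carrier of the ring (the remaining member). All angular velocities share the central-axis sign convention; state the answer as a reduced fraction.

N_ring = 13 + 2·15 = 43
13(ω_s−ω_c) = −43(ω_r−ω_c),  ω_s=0, ω_c=1
ω_r = 1 − (13/43)(0−1) = 56/43
ω_r/ω_c = 56/43

56/43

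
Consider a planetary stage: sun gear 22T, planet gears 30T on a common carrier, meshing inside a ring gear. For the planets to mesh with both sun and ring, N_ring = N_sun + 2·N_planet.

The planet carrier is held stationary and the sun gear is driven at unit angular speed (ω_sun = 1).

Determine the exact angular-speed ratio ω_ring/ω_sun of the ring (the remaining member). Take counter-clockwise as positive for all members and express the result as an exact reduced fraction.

-11/41

N_ring = 22 + 2·30 = 82
22(ω_s−ω_c) = −82(ω_r−ω_c),  ω_c=0, ω_s=1
ω_r = 0 − (22/82)(1−0) = -11/41
ω_r/ω_s = -11/41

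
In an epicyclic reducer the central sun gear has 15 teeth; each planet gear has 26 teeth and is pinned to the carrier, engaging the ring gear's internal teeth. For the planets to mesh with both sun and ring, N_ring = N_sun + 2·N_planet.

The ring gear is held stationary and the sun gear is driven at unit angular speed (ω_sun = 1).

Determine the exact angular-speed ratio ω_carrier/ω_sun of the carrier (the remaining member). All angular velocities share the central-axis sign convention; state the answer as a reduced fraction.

15/82

N_ring = 15 + 2·26 = 67
15(ω_s−ω_c) = −67(ω_r−ω_c),  ω_r=0, ω_s=1
15(1−ω_c) = −67(0−ω_c)  ⇒  82ω_c = 15  ⇒  ω_c = 15/82
ω_c/ω_s = 15/82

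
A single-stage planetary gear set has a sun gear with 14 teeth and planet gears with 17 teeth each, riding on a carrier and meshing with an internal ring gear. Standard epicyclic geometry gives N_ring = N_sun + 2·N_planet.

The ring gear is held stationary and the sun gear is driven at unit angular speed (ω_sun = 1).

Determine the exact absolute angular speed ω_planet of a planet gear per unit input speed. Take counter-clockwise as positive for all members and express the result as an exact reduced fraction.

N_ring = 14 + 2·17 = 48
14(ω_s−ω_c) = −48(ω_r−ω_c),  ω_r=0, ω_s=1
14(1−ω_c) = −48(0−ω_c)  ⇒  62ω_c = 14  ⇒  ω_c = 7/31
sun–planet: 14·(1−7/31) = −17·(ω_p−ω_c)  ⇒  ω_p−ω_c = −(14/17)·(24/31) = -336/527
ω_p = 7/31 − 336/527 = -7/17

-7/17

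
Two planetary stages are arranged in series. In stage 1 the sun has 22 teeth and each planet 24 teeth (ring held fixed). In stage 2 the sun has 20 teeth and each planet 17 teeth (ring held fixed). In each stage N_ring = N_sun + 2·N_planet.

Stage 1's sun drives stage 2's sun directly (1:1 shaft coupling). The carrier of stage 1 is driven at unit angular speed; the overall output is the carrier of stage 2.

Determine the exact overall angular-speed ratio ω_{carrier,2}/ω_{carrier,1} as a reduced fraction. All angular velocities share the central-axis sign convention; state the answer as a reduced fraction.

460/407

Stage 1: N_ring = 22 + 2·24 = 70
Stage 1: 22(ω_s−ω_c) = −70(ω_r−ω_c),  ω_r=0, ω_c=1
Stage 1: ω_s = 1 − (70/22)(0−1) = 46/11
  ⇒ ω_s¹/ω_c¹ = 46/11
Stage 2: N_ring = 20 + 2·17 = 54
Stage 2: 20(ω_s−ω_c) = −54(ω_r−ω_c),  ω_r=0, ω_s=1
Stage 2: 20(1−ω_c) = −54(0−ω_c)  ⇒  74ω_c = 20  ⇒  ω_c = 10/37
  ⇒ ω_c²/ω_s² = 10/37
Coupling ω_s² = ω_s¹ ⇒ overall = 46/11 × 10/37 = 460/407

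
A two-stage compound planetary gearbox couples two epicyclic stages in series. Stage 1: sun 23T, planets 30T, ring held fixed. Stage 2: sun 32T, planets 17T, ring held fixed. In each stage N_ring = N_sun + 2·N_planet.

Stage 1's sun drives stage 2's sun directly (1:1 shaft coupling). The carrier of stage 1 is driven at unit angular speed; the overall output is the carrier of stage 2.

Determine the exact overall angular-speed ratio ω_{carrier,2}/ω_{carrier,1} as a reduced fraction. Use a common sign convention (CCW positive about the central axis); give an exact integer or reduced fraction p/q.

Stage 1: N_ring = 23 + 2·30 = 83
Stage 1: 23(ω_s−ω_c) = −83(ω_r−ω_c),  ω_r=0, ω_c=1
Stage 1: ω_s = 1 − (83/23)(0−1) = 106/23
  ⇒ ω_s¹/ω_c¹ = 106/23
Stage 2: N_ring = 32 + 2·17 = 66
Stage 2: 32(ω_s−ω_c) = −66(ω_r−ω_c),  ω_r=0, ω_s=1
Stage 2: 32(1−ω_c) = −66(0−ω_c)  ⇒  98ω_c = 32  ⇒  ω_c = 16/49
  ⇒ ω_c²/ω_s² = 16/49
Coupling ω_s² = ω_s¹ ⇒ overall = 106/23 × 16/49 = 1696/1127

1696/1127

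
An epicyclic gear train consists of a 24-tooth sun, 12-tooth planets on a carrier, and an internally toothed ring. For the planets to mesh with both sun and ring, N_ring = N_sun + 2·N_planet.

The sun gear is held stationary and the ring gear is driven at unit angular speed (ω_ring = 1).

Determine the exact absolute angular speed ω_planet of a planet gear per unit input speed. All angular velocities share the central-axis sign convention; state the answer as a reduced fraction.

2

N_ring = 24 + 2·12 = 48
24(ω_s−ω_c) = −48(ω_r−ω_c),  ω_s=0, ω_r=1
24(0−ω_c) = −48(1−ω_c)  ⇒  72ω_c = 48  ⇒  ω_c = 2/3
sun–planet: 24·(0−2/3) = −12·(ω_p−ω_c)  ⇒  ω_p−ω_c = −(24/12)·(-2/3) = 4/3
ω_p = 2/3 + 4/3 = 2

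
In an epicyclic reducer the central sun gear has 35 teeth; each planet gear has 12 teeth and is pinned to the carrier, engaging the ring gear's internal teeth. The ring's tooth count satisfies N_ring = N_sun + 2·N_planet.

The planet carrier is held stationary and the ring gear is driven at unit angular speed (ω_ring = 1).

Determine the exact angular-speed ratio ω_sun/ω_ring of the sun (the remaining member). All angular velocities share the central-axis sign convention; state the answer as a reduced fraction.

N_ring = 35 + 2·12 = 59
35(ω_s−ω_c) = −59(ω_r−ω_c),  ω_c=0, ω_r=1
ω_s = 0 − (59/35)(1−0) = -59/35
ω_s/ω_r = -59/35

-59/35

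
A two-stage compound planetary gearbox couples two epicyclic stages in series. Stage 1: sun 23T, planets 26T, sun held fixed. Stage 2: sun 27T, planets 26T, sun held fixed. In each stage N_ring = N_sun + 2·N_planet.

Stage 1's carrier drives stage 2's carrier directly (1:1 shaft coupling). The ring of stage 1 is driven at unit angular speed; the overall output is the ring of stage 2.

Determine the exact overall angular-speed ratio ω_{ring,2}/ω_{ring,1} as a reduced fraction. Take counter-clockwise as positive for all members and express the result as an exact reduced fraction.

Stage 1: N_ring = 23 + 2·26 = 75
Stage 1: 23(ω_s−ω_c) = −75(ω_r−ω_c),  ω_s=0, ω_r=1
Stage 1: 23(0−ω_c) = −75(1−ω_c)  ⇒  98ω_c = 75  ⇒  ω_c = 75/98
  ⇒ ω_c¹/ω_r¹ = 75/98
Stage 2: N_ring = 27 + 2·26 = 79
Stage 2: 27(ω_s−ω_c) = −79(ω_r−ω_c),  ω_s=0, ω_c=1
Stage 2: ω_r = 1 − (27/79)(0−1) = 106/79
  ⇒ ω_r²/ω_c² = 106/79
Coupling ω_c² = ω_c¹ ⇒ overall = 75/98 × 106/79 = 3975/3871

3975/3871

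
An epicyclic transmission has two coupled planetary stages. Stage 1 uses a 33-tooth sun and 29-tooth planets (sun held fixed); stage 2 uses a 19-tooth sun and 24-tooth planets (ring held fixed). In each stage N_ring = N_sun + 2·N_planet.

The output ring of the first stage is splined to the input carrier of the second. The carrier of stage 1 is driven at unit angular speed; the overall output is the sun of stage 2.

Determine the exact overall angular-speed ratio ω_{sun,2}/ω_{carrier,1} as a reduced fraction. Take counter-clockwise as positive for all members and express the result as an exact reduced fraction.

Stage 1: N_ring = 33 + 2·29 = 91
Stage 1: 33(ω_s−ω_c) = −91(ω_r−ω_c),  ω_s=0, ω_c=1
Stage 1: ω_r = 1 − (33/91)(0−1) = 124/91
  ⇒ ω_r¹/ω_c¹ = 124/91
Stage 2: N_ring = 19 + 2·24 = 67
Stage 2: 19(ω_s−ω_c) = −67(ω_r−ω_c),  ω_r=0, ω_c=1
Stage 2: ω_s = 1 − (67/19)(0−1) = 86/19
  ⇒ ω_s²/ω_c² = 86/19
Coupling ω_c² = ω_r¹ ⇒ overall = 124/91 × 86/19 = 10664/1729

10664/1729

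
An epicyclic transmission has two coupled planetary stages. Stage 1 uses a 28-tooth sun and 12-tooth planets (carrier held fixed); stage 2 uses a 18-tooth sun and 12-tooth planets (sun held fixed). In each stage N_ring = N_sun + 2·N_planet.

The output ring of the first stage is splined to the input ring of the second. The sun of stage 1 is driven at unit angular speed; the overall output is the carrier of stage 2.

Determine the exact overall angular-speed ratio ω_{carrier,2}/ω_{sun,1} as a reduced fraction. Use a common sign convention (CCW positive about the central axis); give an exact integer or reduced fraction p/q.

-49/130

Stage 1: N_ring = 28 + 2·12 = 52
Stage 1: 28(ω_s−ω_c) = −52(ω_r−ω_c),  ω_c=0, ω_s=1
Stage 1: ω_r = 0 − (28/52)(1−0) = -7/13
  ⇒ ω_r¹/ω_s¹ = -7/13
Stage 2: N_ring = 18 + 2·12 = 42
Stage 2: 18(ω_s−ω_c) = −42(ω_r−ω_c),  ω_s=0, ω_r=1
Stage 2: 18(0−ω_c) = −42(1−ω_c)  ⇒  60ω_c = 42  ⇒  ω_c = 7/10
  ⇒ ω_c²/ω_r² = 7/10
Coupling ω_r² = ω_r¹ ⇒ overall = -7/13 × 7/10 = -49/130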